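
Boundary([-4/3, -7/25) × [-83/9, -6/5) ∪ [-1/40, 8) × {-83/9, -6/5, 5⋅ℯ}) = ({-4/3, -7/25} × [-83/9, -6/5]) ∪ ([-4/3, -7/25] × {-83/9, -6/5}) ∪ ([-1/40, 8] × {-83/9, -6/5, 5⋅ℯ})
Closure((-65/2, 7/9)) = [-65/2, 7/9]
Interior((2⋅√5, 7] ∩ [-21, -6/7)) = ∅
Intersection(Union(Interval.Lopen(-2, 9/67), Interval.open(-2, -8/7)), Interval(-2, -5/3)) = Interval.Lopen(-2, -5/3)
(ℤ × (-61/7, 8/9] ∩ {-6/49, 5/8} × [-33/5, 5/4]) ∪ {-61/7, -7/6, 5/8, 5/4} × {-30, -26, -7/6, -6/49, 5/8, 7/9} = {-61/7, -7/6, 5/8, 5/4} × {-30, -26, -7/6, -6/49, 5/8, 7/9}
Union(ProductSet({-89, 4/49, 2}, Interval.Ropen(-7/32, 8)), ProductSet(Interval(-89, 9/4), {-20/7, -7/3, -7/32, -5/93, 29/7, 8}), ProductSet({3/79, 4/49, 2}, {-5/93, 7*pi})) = Union(ProductSet({-89, 4/49, 2}, Interval.Ropen(-7/32, 8)), ProductSet({3/79, 4/49, 2}, {-5/93, 7*pi}), ProductSet(Interval(-89, 9/4), {-20/7, -7/3, -7/32, -5/93, 29/7, 8}))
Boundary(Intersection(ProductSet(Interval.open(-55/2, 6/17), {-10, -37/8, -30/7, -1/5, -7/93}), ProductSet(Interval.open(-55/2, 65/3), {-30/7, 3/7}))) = ProductSet(Interval(-55/2, 6/17), {-30/7})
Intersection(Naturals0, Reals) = Naturals0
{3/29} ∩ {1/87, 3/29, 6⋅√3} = {3/29}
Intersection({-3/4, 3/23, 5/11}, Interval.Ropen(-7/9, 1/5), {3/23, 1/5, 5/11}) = {3/23}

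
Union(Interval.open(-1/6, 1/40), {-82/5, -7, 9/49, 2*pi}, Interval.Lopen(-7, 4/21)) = Union({-82/5, 2*pi}, Interval(-7, 4/21))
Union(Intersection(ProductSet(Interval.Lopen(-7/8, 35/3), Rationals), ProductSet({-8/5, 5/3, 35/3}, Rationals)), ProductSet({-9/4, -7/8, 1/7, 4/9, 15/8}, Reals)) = Union(ProductSet({5/3, 35/3}, Rationals), ProductSet({-9/4, -7/8, 1/7, 4/9, 15/8}, Reals))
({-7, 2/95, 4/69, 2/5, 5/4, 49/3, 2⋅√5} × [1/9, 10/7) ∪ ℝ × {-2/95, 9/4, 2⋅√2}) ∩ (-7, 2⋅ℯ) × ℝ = ({2/95, 4/69, 2/5, 5/4, 2⋅√5} × [1/9, 10/7)) ∪ ((-7, 2⋅ℯ) × {-2/95, 9/4, 2⋅√2})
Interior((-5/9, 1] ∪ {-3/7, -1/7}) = (-5/9, 1)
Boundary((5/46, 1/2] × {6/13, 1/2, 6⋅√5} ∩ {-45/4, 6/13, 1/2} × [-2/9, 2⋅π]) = {6/13, 1/2} × {6/13, 1/2}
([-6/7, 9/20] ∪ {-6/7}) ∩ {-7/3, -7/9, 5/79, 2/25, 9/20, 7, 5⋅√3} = {-7/9, 5/79, 2/25, 9/20}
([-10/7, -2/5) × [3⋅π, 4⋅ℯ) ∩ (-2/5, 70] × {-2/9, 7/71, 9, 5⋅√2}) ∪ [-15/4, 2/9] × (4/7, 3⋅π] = [-15/4, 2/9] × (4/7, 3⋅π]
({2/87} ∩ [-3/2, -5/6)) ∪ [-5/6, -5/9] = [-5/6, -5/9]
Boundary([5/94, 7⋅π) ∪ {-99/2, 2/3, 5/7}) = {-99/2, 5/94, 7⋅π}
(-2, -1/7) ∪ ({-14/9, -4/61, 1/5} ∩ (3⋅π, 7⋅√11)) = (-2, -1/7)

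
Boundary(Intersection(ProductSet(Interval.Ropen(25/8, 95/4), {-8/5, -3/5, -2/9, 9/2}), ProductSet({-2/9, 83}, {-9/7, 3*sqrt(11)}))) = EmptySet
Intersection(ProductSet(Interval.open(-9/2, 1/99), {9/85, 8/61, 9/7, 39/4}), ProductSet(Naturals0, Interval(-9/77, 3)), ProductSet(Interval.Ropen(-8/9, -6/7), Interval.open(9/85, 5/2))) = EmptySet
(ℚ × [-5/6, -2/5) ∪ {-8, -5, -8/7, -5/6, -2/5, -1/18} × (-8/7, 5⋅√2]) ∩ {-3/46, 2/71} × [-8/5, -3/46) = {-3/46, 2/71} × [-5/6, -2/5)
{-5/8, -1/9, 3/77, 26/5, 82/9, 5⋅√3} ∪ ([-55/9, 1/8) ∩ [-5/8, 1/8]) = [-5/8, 1/8) ∪ {26/5, 82/9, 5⋅√3}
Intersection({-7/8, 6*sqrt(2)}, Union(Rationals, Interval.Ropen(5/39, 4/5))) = {-7/8}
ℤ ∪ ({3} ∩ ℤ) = ℤ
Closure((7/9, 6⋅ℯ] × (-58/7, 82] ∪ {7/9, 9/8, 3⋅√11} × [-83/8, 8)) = ({7/9} × [-83/8, 8]) ∪ ({7/9, 6⋅ℯ} × [-58/7, 82]) ∪ ([7/9, 6⋅ℯ] × {-58/7, 82}) ∪ ((7/9, 6⋅ℯ] × (-58/7, 82]) ∪ ({7/9, 9/8, 3⋅√11} × [-83/8, 8))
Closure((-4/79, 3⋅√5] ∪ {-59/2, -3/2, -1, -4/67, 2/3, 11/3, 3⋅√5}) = {-59/2, -3/2, -1, -4/67} ∪ [-4/79, 3⋅√5]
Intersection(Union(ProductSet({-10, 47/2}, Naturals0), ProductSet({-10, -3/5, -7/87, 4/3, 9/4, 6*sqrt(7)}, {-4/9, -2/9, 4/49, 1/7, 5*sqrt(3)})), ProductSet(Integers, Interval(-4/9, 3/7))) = ProductSet({-10}, Union({-4/9, -2/9, 4/49, 1/7}, Range(0, 1, 1)))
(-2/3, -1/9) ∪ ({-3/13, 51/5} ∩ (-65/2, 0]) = (-2/3, -1/9)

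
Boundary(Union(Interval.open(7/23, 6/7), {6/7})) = {7/23, 6/7}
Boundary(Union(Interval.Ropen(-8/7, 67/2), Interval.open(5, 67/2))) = {-8/7, 67/2}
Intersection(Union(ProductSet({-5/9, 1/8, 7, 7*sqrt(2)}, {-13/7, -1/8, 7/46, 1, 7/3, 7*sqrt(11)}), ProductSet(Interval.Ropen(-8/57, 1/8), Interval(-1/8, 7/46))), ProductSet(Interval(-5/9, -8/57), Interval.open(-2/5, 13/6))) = Union(ProductSet({-5/9}, {-1/8, 7/46, 1}), ProductSet({-8/57}, Interval(-1/8, 7/46)))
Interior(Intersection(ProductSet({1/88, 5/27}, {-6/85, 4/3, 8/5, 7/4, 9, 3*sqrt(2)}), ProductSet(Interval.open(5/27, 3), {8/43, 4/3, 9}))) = EmptySet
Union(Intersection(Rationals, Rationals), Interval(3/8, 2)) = Union(Interval(3/8, 2), Rationals)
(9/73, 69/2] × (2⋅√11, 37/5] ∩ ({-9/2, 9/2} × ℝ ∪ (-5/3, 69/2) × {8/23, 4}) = {9/2} × (2⋅√11, 37/5]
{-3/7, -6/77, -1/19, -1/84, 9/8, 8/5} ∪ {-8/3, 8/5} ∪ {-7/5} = {-8/3, -7/5, -3/7, -6/77, -1/19, -1/84, 9/8, 8/5}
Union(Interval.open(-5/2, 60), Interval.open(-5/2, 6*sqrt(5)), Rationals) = Union(Interval(-5/2, 60), Rationals)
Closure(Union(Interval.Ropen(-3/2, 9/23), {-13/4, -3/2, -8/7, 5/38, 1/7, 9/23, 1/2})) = Union({-13/4, 1/2}, Interval(-3/2, 9/23))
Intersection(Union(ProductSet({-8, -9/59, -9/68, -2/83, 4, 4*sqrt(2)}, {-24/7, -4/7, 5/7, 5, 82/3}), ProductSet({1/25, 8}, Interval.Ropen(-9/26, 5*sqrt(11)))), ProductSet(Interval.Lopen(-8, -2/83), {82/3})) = ProductSet({-9/59, -9/68, -2/83}, {82/3})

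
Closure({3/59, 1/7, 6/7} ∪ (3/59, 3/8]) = [3/59, 3/8] ∪ {6/7}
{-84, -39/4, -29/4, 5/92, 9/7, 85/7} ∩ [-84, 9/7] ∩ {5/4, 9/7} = {9/7}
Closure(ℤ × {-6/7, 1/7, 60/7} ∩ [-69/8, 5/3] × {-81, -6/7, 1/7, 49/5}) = {-8, -7, …, 1} × {-6/7, 1/7}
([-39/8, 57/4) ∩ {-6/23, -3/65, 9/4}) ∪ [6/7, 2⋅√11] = {-6/23, -3/65} ∪ [6/7, 2⋅√11]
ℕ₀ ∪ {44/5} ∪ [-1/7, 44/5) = [-1/7, 44/5] ∪ ℕ₀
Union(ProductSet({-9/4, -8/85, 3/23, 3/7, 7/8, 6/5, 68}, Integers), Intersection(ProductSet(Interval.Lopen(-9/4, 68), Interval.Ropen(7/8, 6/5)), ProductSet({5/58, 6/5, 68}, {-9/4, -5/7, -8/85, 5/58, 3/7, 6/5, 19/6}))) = ProductSet({-9/4, -8/85, 3/23, 3/7, 7/8, 6/5, 68}, Integers)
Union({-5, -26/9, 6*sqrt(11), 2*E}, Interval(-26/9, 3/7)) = Union({-5, 6*sqrt(11), 2*E}, Interval(-26/9, 3/7))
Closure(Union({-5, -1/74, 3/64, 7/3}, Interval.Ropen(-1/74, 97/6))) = Union({-5}, Interval(-1/74, 97/6))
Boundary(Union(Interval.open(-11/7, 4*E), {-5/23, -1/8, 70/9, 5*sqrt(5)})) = {-11/7, 5*sqrt(5), 4*E}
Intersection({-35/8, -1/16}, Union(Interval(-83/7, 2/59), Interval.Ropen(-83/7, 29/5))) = {-35/8, -1/16}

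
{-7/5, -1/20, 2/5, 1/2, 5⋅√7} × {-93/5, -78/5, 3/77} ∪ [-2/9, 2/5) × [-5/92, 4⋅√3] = ({-7/5, -1/20, 2/5, 1/2, 5⋅√7} × {-93/5, -78/5, 3/77}) ∪ ([-2/9, 2/5) × [-5/92, 4⋅√3])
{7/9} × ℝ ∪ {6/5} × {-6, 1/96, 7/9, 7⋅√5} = ({7/9} × ℝ) ∪ ({6/5} × {-6, 1/96, 7/9, 7⋅√5})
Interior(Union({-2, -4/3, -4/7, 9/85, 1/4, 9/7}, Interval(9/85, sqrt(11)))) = Interval.open(9/85, sqrt(11))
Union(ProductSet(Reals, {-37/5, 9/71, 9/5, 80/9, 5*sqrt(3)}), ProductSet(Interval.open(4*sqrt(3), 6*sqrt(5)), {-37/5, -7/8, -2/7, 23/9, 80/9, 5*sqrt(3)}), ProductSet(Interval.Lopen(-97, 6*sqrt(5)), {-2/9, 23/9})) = Union(ProductSet(Interval.Lopen(-97, 6*sqrt(5)), {-2/9, 23/9}), ProductSet(Interval.open(4*sqrt(3), 6*sqrt(5)), {-37/5, -7/8, -2/7, 23/9, 80/9, 5*sqrt(3)}), ProductSet(Reals, {-37/5, 9/71, 9/5, 80/9, 5*sqrt(3)}))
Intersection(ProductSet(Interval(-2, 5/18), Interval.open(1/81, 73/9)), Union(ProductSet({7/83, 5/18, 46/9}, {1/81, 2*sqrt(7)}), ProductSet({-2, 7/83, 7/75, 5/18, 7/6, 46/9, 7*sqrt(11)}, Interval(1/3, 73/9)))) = ProductSet({-2, 7/83, 7/75, 5/18}, Interval.Ropen(1/3, 73/9))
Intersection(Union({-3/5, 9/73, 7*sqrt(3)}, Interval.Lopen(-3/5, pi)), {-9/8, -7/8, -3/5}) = {-3/5}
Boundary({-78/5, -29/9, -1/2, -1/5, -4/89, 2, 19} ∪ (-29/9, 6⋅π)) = {-78/5, -29/9, 19, 6⋅π}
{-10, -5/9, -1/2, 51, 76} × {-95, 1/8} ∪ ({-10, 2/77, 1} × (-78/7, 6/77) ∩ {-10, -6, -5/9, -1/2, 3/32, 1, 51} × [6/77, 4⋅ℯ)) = {-10, -5/9, -1/2, 51, 76} × {-95, 1/8}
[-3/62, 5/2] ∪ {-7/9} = {-7/9} ∪ [-3/62, 5/2]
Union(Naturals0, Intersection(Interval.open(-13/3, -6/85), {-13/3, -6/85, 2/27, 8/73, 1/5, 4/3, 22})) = Naturals0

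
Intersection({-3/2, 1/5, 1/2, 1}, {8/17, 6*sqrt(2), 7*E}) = EmptySet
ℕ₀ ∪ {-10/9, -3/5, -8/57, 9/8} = {-10/9, -3/5, -8/57, 9/8} ∪ ℕ₀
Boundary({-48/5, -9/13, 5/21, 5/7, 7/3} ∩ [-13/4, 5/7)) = {-9/13, 5/21}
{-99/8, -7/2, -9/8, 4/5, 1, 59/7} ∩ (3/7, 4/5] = {4/5}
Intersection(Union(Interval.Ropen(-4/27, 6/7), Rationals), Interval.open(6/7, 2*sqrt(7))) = Intersection(Interval.open(6/7, 2*sqrt(7)), Rationals)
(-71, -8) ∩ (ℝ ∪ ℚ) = (-71, -8)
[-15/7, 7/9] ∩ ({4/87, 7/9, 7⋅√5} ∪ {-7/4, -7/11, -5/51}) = {-7/4, -7/11, -5/51, 4/87, 7/9}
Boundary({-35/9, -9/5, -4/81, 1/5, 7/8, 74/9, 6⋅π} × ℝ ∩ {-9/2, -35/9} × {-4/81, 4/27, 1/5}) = {-35/9} × {-4/81, 4/27, 1/5}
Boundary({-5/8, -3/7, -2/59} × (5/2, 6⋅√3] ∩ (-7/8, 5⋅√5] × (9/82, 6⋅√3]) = {-5/8, -3/7, -2/59} × [5/2, 6⋅√3]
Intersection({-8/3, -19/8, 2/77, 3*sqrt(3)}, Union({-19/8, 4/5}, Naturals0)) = {-19/8}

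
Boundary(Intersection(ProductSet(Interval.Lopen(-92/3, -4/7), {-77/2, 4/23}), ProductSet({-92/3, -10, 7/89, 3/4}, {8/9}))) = EmptySet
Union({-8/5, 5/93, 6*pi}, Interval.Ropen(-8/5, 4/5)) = Union({6*pi}, Interval.Ropen(-8/5, 4/5))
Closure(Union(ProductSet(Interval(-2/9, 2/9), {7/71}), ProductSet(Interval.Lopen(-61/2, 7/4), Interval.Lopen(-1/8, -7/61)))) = Union(ProductSet({-61/2, 7/4}, Interval(-1/8, -7/61)), ProductSet(Interval(-61/2, 7/4), {-1/8, -7/61}), ProductSet(Interval.Lopen(-61/2, 7/4), Interval.Lopen(-1/8, -7/61)), ProductSet(Interval(-2/9, 2/9), {7/71}))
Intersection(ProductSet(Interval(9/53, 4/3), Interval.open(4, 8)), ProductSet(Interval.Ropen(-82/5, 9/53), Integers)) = EmptySet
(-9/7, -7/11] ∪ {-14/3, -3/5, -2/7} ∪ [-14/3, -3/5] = [-14/3, -3/5] ∪ {-2/7}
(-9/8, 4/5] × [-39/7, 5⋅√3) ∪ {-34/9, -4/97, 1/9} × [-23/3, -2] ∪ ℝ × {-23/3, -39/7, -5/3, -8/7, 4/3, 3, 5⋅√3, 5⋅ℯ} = ({-34/9, -4/97, 1/9} × [-23/3, -2]) ∪ ((-9/8, 4/5] × [-39/7, 5⋅√3)) ∪ (ℝ × {-23/3, -39/7, -5/3, -8/7, 4/3, 3, 5⋅√3, 5⋅ℯ})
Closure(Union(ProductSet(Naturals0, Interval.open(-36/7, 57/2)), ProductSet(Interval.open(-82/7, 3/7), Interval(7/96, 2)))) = Union(ProductSet(Interval(-82/7, 3/7), Interval(7/96, 2)), ProductSet(Naturals0, Interval(-36/7, 57/2)))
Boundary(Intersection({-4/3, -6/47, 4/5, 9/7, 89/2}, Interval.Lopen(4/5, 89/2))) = {9/7, 89/2}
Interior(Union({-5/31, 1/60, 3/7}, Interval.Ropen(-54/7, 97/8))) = Interval.open(-54/7, 97/8)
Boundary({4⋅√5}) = {4⋅√5}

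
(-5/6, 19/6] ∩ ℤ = {0, 1, 2, 3}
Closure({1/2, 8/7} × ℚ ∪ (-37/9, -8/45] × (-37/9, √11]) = ({1/2, 8/7} × ℝ) ∪ ({-37/9, -8/45} × [-37/9, √11]) ∪ ([-37/9, -8/45] × {-37/9, √11}) ∪ ((-37/9, -8/45] × (-37/9, √11])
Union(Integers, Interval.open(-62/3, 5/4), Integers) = Union(Integers, Interval.open(-62/3, 5/4))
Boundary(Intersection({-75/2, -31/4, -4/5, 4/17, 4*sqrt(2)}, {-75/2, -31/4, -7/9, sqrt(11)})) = {-75/2, -31/4}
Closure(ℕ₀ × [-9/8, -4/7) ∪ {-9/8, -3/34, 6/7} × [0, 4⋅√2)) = (ℕ₀ × [-9/8, -4/7]) ∪ ({-9/8, -3/34, 6/7} × [0, 4⋅√2])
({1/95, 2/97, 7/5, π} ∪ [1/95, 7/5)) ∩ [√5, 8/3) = ∅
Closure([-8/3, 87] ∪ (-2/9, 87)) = [-8/3, 87]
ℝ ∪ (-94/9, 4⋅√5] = (-∞, ∞)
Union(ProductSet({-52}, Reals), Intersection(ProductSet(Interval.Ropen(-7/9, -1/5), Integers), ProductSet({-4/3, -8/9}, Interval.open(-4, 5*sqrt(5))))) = ProductSet({-52}, Reals)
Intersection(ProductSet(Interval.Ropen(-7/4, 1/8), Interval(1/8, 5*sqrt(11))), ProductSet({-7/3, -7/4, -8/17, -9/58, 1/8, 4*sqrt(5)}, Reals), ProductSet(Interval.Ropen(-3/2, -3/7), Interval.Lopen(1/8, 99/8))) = ProductSet({-8/17}, Interval.Lopen(1/8, 99/8))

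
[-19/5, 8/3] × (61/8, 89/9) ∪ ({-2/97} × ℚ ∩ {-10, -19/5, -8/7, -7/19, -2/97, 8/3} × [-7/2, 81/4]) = ({-2/97} × (ℚ ∩ [-7/2, 81/4])) ∪ ([-19/5, 8/3] × (61/8, 89/9))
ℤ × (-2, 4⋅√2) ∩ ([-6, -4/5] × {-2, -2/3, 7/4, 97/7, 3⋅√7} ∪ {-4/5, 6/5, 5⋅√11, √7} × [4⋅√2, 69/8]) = {-6, -5, …, -1} × {-2/3, 7/4}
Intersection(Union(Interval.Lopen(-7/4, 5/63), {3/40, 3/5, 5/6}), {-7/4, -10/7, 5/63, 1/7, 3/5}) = {-10/7, 5/63, 3/5}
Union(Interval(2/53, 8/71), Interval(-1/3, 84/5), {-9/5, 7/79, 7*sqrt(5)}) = Union({-9/5}, Interval(-1/3, 84/5))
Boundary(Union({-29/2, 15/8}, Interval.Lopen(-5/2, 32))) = {-29/2, -5/2, 32}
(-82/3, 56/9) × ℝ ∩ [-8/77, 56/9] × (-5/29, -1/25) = [-8/77, 56/9) × (-5/29, -1/25)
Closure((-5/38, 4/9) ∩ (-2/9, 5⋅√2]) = [-5/38, 4/9]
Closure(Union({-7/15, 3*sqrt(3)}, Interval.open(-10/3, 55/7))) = Interval(-10/3, 55/7)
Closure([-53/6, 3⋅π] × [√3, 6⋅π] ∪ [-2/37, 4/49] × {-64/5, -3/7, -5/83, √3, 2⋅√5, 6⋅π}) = ([-53/6, 3⋅π] × [√3, 6⋅π]) ∪ ([-2/37, 4/49] × {-64/5, -3/7, -5/83, √3, 2⋅√5, 6⋅π})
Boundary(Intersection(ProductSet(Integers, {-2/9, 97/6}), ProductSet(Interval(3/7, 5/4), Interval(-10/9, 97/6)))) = ProductSet(Range(1, 2, 1), {-2/9, 97/6})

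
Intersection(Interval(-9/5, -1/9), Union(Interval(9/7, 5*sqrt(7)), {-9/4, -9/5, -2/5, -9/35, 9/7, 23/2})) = {-9/5, -2/5, -9/35}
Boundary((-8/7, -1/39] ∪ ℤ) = {-8/7, -1/39} ∪ (ℤ \ (-8/7, -1/39))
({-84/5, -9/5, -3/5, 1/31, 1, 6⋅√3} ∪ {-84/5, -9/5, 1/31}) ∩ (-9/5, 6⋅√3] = {-3/5, 1/31, 1, 6⋅√3}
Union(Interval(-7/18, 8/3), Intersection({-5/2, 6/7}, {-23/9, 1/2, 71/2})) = Interval(-7/18, 8/3)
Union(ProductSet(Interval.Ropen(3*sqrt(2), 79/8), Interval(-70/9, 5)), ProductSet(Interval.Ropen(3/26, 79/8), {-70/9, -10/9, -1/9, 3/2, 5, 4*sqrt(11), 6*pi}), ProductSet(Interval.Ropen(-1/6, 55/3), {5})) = Union(ProductSet(Interval.Ropen(-1/6, 55/3), {5}), ProductSet(Interval.Ropen(3/26, 79/8), {-70/9, -10/9, -1/9, 3/2, 5, 4*sqrt(11), 6*pi}), ProductSet(Interval.Ropen(3*sqrt(2), 79/8), Interval(-70/9, 5)))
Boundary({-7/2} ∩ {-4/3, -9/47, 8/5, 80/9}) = ∅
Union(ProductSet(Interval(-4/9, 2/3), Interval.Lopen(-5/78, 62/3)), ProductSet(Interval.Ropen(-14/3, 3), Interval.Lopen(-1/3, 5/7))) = Union(ProductSet(Interval.Ropen(-14/3, 3), Interval.Lopen(-1/3, 5/7)), ProductSet(Interval(-4/9, 2/3), Interval.Lopen(-5/78, 62/3)))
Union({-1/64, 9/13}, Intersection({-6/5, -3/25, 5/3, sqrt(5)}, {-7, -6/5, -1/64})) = {-6/5, -1/64, 9/13}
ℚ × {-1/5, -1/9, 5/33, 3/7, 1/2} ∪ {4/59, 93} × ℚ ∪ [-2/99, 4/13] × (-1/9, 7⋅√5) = ({4/59, 93} × ℚ) ∪ (ℚ × {-1/5, -1/9, 5/33, 3/7, 1/2}) ∪ ([-2/99, 4/13] × (-1/9, 7⋅√5))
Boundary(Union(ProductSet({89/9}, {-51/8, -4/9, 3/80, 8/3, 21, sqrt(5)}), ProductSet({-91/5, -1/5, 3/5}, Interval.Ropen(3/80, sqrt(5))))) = Union(ProductSet({89/9}, {-51/8, -4/9, 3/80, 8/3, 21, sqrt(5)}), ProductSet({-91/5, -1/5, 3/5}, Interval(3/80, sqrt(5))))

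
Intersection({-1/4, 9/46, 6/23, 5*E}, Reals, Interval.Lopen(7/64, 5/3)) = {9/46, 6/23}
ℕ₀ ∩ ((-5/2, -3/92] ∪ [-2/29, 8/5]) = {0, 1}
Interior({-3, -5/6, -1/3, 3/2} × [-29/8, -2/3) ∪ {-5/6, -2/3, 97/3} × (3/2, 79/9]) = ∅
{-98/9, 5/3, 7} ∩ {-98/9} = {-98/9}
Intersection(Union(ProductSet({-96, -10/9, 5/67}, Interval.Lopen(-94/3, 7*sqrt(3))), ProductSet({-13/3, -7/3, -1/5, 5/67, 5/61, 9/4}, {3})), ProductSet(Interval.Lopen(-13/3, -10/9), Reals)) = Union(ProductSet({-7/3}, {3}), ProductSet({-10/9}, Interval.Lopen(-94/3, 7*sqrt(3))))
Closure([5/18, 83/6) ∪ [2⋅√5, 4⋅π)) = [5/18, 83/6]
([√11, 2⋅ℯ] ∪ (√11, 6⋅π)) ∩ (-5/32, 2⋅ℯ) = [√11, 2⋅ℯ)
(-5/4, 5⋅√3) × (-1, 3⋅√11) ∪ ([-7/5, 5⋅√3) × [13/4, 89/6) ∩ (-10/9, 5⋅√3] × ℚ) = ((-10/9, 5⋅√3) × (ℚ ∩ [13/4, 89/6))) ∪ ((-5/4, 5⋅√3) × (-1, 3⋅√11))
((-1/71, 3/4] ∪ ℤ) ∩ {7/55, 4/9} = {7/55, 4/9}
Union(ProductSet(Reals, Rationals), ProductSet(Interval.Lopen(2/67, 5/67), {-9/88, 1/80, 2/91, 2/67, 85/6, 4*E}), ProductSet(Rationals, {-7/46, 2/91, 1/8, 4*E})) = Union(ProductSet(Interval.Lopen(2/67, 5/67), {-9/88, 1/80, 2/91, 2/67, 85/6, 4*E}), ProductSet(Rationals, {-7/46, 2/91, 1/8, 4*E}), ProductSet(Reals, Rationals))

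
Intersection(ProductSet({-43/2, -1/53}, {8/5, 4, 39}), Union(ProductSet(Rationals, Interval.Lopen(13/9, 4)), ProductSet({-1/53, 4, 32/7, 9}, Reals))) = Union(ProductSet({-1/53}, {8/5, 4, 39}), ProductSet({-43/2, -1/53}, {8/5, 4}))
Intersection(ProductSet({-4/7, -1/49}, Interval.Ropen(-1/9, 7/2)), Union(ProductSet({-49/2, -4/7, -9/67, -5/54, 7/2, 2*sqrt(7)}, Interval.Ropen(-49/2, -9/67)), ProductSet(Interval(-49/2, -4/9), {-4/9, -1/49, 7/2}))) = ProductSet({-4/7}, {-1/49})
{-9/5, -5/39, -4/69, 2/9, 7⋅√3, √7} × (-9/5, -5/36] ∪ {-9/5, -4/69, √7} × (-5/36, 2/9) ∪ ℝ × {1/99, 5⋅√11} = (ℝ × {1/99, 5⋅√11}) ∪ ({-9/5, -4/69, √7} × (-5/36, 2/9)) ∪ ({-9/5, -5/39, -4/69, 2/9, 7⋅√3, √7} × (-9/5, -5/36])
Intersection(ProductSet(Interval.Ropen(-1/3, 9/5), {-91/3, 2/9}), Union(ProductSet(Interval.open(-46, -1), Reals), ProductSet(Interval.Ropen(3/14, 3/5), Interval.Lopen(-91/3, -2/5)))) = EmptySet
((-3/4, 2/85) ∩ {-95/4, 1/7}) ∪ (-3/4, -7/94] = (-3/4, -7/94]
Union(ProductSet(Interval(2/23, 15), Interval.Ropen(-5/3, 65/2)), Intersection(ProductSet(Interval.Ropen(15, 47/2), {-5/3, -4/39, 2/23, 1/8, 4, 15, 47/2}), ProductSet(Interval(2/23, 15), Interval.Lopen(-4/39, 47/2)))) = ProductSet(Interval(2/23, 15), Interval.Ropen(-5/3, 65/2))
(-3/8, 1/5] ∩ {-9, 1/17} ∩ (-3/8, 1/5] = {1/17}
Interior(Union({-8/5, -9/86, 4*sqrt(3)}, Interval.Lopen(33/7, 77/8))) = Interval.open(33/7, 77/8)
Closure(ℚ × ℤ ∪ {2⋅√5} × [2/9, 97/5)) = (ℝ × ℤ) ∪ ({2⋅√5} × [2/9, 97/5])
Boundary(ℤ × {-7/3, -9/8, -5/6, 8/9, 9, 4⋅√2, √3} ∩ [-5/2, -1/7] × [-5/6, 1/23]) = {-2, -1} × {-5/6}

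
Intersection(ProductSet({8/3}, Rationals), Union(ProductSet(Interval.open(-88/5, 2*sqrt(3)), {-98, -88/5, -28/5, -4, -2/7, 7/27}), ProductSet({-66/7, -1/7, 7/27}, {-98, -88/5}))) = ProductSet({8/3}, {-98, -88/5, -28/5, -4, -2/7, 7/27})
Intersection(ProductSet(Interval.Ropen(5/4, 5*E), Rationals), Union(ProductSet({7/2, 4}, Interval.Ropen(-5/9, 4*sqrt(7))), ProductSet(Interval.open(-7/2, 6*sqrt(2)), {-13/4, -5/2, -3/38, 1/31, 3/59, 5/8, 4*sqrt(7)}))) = Union(ProductSet({7/2, 4}, Intersection(Interval.Ropen(-5/9, 4*sqrt(7)), Rationals)), ProductSet(Interval.Ropen(5/4, 6*sqrt(2)), {-13/4, -5/2, -3/38, 1/31, 3/59, 5/8}))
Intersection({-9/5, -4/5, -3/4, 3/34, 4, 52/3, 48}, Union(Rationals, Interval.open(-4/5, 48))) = {-9/5, -4/5, -3/4, 3/34, 4, 52/3, 48}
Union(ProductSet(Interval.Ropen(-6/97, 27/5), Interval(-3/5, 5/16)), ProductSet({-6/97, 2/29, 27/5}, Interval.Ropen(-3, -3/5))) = Union(ProductSet({-6/97, 2/29, 27/5}, Interval.Ropen(-3, -3/5)), ProductSet(Interval.Ropen(-6/97, 27/5), Interval(-3/5, 5/16)))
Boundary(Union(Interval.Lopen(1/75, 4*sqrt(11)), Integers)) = Union(Complement(Integers, Interval.open(1/75, 4*sqrt(11))), {1/75, 4*sqrt(11)})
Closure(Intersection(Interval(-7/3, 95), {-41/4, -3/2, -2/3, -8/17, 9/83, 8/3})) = {-3/2, -2/3, -8/17, 9/83, 8/3}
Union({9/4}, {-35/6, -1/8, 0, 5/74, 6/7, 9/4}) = {-35/6, -1/8, 0, 5/74, 6/7, 9/4}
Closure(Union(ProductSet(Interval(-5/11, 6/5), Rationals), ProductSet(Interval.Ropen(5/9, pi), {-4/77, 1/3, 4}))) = Union(ProductSet(Interval(-5/11, 6/5), Reals), ProductSet(Interval(5/9, pi), {-4/77, 1/3, 4}))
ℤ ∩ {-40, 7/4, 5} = {-40, 5}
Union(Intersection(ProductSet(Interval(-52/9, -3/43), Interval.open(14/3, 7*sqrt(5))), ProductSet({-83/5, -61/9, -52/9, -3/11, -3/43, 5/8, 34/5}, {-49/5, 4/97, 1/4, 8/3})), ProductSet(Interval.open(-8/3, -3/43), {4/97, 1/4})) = ProductSet(Interval.open(-8/3, -3/43), {4/97, 1/4})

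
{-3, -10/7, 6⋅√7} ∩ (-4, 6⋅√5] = {-3, -10/7}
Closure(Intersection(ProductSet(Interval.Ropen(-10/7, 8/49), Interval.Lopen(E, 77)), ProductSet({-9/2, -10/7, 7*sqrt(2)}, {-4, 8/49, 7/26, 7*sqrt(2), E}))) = ProductSet({-10/7}, {7*sqrt(2)})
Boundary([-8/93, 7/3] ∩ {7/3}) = {7/3}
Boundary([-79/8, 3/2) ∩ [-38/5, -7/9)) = {-38/5, -7/9}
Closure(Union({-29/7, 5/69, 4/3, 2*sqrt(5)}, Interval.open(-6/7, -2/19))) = Union({-29/7, 5/69, 4/3, 2*sqrt(5)}, Interval(-6/7, -2/19))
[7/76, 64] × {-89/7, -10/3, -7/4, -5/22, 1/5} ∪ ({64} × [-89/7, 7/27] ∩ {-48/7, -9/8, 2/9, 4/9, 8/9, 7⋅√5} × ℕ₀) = [7/76, 64] × {-89/7, -10/3, -7/4, -5/22, 1/5}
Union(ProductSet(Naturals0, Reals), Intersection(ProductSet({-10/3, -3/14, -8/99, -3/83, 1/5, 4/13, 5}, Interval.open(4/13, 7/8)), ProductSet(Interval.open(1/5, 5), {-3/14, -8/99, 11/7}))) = ProductSet(Naturals0, Reals)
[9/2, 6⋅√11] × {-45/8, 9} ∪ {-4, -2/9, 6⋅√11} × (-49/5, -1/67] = ([9/2, 6⋅√11] × {-45/8, 9}) ∪ ({-4, -2/9, 6⋅√11} × (-49/5, -1/67])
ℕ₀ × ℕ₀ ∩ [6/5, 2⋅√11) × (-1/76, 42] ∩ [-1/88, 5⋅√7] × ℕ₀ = {2, 3, …, 6} × {0, 1, …, 42}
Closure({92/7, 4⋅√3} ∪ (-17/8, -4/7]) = [-17/8, -4/7] ∪ {92/7, 4⋅√3}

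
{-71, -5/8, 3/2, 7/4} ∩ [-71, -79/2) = {-71}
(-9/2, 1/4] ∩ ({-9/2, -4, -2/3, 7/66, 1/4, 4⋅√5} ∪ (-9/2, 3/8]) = (-9/2, 1/4]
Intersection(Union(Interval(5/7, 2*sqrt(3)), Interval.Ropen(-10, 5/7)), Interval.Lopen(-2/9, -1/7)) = Interval.Lopen(-2/9, -1/7)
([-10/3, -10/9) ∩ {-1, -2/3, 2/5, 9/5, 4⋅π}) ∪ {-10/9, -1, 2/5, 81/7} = {-10/9, -1, 2/5, 81/7}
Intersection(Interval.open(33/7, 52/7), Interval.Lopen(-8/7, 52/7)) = Interval.open(33/7, 52/7)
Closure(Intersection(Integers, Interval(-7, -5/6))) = Range(-7, 0, 1)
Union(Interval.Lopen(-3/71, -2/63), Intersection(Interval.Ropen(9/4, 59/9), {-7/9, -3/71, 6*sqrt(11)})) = Interval.Lopen(-3/71, -2/63)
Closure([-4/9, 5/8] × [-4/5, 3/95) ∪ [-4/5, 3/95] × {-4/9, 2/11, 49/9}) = ([-4/5, 3/95] × {-4/9, 2/11, 49/9}) ∪ ([-4/9, 5/8] × [-4/5, 3/95])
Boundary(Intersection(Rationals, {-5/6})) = {-5/6}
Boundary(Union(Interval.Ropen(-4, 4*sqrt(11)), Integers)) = Union(Complement(Integers, Interval.open(-4, 4*sqrt(11))), {4*sqrt(11)})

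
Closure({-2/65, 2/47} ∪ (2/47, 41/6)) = {-2/65} ∪ [2/47, 41/6]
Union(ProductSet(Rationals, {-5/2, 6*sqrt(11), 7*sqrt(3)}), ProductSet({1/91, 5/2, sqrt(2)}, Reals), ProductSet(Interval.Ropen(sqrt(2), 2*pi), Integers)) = Union(ProductSet({1/91, 5/2, sqrt(2)}, Reals), ProductSet(Interval.Ropen(sqrt(2), 2*pi), Integers), ProductSet(Rationals, {-5/2, 6*sqrt(11), 7*sqrt(3)}))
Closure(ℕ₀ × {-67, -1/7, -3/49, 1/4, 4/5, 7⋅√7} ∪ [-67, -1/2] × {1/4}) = ([-67, -1/2] × {1/4}) ∪ (ℕ₀ × {-67, -1/7, -3/49, 1/4, 4/5, 7⋅√7})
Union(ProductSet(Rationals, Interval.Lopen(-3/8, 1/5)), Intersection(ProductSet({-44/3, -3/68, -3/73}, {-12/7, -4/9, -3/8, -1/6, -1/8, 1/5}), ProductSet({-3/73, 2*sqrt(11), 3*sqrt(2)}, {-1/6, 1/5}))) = ProductSet(Rationals, Interval.Lopen(-3/8, 1/5))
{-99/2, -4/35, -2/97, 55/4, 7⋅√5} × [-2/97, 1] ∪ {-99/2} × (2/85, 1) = {-99/2, -4/35, -2/97, 55/4, 7⋅√5} × [-2/97, 1]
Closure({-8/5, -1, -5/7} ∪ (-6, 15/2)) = [-6, 15/2]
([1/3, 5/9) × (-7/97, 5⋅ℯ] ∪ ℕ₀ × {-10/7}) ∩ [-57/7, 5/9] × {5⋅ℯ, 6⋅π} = [1/3, 5/9) × {5⋅ℯ}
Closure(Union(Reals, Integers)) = Reals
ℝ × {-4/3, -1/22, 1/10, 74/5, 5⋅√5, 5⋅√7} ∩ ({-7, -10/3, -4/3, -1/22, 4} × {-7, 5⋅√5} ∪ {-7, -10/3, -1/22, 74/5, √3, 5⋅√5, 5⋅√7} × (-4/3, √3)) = ({-7, -10/3, -4/3, -1/22, 4} × {5⋅√5}) ∪ ({-7, -10/3, -1/22, 74/5, √3, 5⋅√5, 5⋅√7} × {-1/22, 1/10})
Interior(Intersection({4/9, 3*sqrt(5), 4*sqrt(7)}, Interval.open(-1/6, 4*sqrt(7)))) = EmptySet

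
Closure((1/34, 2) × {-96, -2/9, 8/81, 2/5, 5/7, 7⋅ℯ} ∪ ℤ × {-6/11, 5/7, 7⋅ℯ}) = (ℤ × {-6/11, 5/7, 7⋅ℯ}) ∪ ([1/34, 2] × {-96, -2/9, 8/81, 2/5, 5/7, 7⋅ℯ})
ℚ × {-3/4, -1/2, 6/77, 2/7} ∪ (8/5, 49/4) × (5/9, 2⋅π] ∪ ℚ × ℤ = (ℚ × (ℤ ∪ {-3/4, -1/2, 6/77, 2/7})) ∪ ((8/5, 49/4) × (5/9, 2⋅π])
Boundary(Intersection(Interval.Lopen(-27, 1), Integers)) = Range(-26, 2, 1)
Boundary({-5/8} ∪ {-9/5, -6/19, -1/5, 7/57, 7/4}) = {-9/5, -5/8, -6/19, -1/5, 7/57, 7/4}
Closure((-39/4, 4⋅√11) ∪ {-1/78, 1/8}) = [-39/4, 4⋅√11]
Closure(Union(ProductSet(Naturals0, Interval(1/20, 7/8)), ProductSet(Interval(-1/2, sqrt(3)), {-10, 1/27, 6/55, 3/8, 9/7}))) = Union(ProductSet(Interval(-1/2, sqrt(3)), {-10, 1/27, 6/55, 3/8, 9/7}), ProductSet(Naturals0, Interval(1/20, 7/8)))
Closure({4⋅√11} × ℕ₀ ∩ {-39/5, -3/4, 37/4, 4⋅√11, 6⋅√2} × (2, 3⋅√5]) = {4⋅√11} × {3, 4, 5, 6}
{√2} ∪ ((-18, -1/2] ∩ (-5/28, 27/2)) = {√2}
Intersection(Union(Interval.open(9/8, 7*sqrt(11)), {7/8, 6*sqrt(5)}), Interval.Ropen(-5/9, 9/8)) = {7/8}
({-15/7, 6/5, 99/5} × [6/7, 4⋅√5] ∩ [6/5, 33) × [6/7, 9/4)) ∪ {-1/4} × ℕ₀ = ({-1/4} × ℕ₀) ∪ ({6/5, 99/5} × [6/7, 9/4))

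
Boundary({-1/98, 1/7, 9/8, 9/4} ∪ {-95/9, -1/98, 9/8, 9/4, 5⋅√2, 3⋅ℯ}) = {-95/9, -1/98, 1/7, 9/8, 9/4, 5⋅√2, 3⋅ℯ}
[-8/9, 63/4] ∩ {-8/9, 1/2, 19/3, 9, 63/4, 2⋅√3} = {-8/9, 1/2, 19/3, 9, 63/4, 2⋅√3}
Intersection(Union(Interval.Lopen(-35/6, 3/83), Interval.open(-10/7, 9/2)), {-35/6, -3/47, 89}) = {-3/47}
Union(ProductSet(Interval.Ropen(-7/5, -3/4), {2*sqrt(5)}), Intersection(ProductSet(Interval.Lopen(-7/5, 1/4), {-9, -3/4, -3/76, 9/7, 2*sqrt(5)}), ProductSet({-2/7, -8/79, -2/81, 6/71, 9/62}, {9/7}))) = Union(ProductSet({-2/7, -8/79, -2/81, 6/71, 9/62}, {9/7}), ProductSet(Interval.Ropen(-7/5, -3/4), {2*sqrt(5)}))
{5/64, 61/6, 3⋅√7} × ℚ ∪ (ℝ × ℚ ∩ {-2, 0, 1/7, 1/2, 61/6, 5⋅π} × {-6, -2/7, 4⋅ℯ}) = ({5/64, 61/6, 3⋅√7} × ℚ) ∪ ({-2, 0, 1/7, 1/2, 61/6, 5⋅π} × {-6, -2/7})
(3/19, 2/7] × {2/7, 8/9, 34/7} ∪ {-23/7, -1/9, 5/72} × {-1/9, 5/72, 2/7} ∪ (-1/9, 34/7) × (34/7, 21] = ({-23/7, -1/9, 5/72} × {-1/9, 5/72, 2/7}) ∪ ((3/19, 2/7] × {2/7, 8/9, 34/7}) ∪ ((-1/9, 34/7) × (34/7, 21])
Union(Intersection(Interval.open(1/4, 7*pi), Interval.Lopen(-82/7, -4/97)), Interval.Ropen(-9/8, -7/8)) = Interval.Ropen(-9/8, -7/8)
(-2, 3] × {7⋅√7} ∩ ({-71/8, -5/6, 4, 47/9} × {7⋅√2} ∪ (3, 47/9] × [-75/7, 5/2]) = ∅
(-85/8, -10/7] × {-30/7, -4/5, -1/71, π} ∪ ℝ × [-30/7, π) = (ℝ × [-30/7, π)) ∪ ((-85/8, -10/7] × {-30/7, -4/5, -1/71, π})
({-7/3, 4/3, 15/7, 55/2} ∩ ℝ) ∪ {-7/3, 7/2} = {-7/3, 4/3, 15/7, 7/2, 55/2}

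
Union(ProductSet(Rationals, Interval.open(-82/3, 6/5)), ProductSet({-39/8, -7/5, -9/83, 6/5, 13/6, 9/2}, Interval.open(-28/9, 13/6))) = Union(ProductSet({-39/8, -7/5, -9/83, 6/5, 13/6, 9/2}, Interval.open(-28/9, 13/6)), ProductSet(Rationals, Interval.open(-82/3, 6/5)))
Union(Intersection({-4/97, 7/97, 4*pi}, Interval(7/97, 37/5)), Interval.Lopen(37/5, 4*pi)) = Union({7/97}, Interval.Lopen(37/5, 4*pi))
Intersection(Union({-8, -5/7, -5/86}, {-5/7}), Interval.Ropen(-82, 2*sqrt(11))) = {-8, -5/7, -5/86}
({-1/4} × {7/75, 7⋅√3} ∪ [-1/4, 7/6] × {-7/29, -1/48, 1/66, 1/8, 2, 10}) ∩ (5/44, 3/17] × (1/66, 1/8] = (5/44, 3/17] × {1/8}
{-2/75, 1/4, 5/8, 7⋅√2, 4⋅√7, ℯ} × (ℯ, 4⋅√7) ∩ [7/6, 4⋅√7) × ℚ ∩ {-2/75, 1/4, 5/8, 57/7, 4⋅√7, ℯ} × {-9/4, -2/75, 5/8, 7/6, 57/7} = {ℯ} × {57/7}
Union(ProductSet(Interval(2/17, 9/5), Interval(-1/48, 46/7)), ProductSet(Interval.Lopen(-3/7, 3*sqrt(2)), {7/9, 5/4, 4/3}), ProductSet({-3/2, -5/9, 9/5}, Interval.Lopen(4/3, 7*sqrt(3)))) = Union(ProductSet({-3/2, -5/9, 9/5}, Interval.Lopen(4/3, 7*sqrt(3))), ProductSet(Interval.Lopen(-3/7, 3*sqrt(2)), {7/9, 5/4, 4/3}), ProductSet(Interval(2/17, 9/5), Interval(-1/48, 46/7)))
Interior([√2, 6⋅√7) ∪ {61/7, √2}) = (√2, 6⋅√7)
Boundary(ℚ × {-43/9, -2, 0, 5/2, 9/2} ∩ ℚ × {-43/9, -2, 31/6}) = ℝ × {-43/9, -2}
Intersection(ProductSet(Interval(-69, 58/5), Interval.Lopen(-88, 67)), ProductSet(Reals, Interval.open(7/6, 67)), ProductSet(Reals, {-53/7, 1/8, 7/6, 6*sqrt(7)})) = ProductSet(Interval(-69, 58/5), {6*sqrt(7)})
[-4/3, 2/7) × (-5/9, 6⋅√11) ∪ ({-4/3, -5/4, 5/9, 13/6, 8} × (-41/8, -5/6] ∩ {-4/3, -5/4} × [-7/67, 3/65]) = [-4/3, 2/7) × (-5/9, 6⋅√11)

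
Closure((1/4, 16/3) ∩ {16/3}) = ∅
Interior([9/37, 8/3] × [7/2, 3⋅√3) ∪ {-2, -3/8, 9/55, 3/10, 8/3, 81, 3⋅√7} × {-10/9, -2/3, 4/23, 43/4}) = (9/37, 8/3) × (7/2, 3⋅√3)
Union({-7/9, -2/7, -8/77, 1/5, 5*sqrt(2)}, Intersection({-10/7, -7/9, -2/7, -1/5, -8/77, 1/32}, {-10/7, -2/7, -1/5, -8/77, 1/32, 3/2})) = {-10/7, -7/9, -2/7, -1/5, -8/77, 1/32, 1/5, 5*sqrt(2)}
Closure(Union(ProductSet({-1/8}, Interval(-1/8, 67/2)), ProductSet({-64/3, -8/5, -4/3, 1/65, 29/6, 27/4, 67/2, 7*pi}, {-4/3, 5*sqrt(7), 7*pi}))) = Union(ProductSet({-1/8}, Interval(-1/8, 67/2)), ProductSet({-64/3, -8/5, -4/3, 1/65, 29/6, 27/4, 67/2, 7*pi}, {-4/3, 5*sqrt(7), 7*pi}))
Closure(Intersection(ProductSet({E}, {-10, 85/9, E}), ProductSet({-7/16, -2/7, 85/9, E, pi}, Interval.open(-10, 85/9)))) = ProductSet({E}, {E})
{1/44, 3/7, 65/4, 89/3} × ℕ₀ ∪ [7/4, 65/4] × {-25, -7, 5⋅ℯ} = ({1/44, 3/7, 65/4, 89/3} × ℕ₀) ∪ ([7/4, 65/4] × {-25, -7, 5⋅ℯ})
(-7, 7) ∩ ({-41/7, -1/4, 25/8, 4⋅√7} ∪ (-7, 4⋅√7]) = (-7, 7)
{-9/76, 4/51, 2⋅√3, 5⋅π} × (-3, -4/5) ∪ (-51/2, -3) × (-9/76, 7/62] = ((-51/2, -3) × (-9/76, 7/62]) ∪ ({-9/76, 4/51, 2⋅√3, 5⋅π} × (-3, -4/5))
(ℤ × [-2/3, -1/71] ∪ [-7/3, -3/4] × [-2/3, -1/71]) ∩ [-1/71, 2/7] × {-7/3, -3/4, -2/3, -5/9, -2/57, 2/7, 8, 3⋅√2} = {0} × {-2/3, -5/9, -2/57}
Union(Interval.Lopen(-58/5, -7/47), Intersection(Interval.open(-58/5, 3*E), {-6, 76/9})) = Interval.Lopen(-58/5, -7/47)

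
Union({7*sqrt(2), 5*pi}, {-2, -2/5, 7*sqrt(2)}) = {-2, -2/5, 7*sqrt(2), 5*pi}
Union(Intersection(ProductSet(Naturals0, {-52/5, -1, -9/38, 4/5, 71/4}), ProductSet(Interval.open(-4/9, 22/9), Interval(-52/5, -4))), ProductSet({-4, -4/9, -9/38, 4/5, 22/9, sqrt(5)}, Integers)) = Union(ProductSet({-4, -4/9, -9/38, 4/5, 22/9, sqrt(5)}, Integers), ProductSet(Range(0, 3, 1), {-52/5}))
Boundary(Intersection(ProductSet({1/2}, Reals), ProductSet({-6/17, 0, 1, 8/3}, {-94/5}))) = EmptySet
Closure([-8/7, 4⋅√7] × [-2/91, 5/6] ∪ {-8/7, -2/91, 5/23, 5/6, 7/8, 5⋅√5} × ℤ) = ({-8/7, -2/91, 5/23, 5/6, 7/8, 5⋅√5} × ℤ) ∪ ([-8/7, 4⋅√7] × [-2/91, 5/6])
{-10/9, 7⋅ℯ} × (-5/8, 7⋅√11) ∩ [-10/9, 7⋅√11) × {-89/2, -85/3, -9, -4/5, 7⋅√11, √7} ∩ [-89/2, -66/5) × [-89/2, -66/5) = ∅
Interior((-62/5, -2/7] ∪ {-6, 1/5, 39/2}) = (-62/5, -2/7)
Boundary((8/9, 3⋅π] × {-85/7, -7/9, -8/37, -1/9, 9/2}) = [8/9, 3⋅π] × {-85/7, -7/9, -8/37, -1/9, 9/2}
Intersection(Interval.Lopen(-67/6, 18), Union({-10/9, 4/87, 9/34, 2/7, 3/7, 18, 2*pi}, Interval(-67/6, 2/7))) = Union({3/7, 18, 2*pi}, Interval.Lopen(-67/6, 2/7))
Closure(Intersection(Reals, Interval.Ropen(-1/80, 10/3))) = Interval(-1/80, 10/3)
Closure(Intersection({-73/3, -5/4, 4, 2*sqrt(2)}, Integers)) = {4}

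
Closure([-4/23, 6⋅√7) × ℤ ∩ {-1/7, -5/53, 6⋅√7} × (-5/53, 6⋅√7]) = {-1/7, -5/53} × {0, 1, …, 15}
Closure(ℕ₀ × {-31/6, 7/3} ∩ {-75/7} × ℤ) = ∅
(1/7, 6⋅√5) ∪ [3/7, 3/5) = (1/7, 6⋅√5)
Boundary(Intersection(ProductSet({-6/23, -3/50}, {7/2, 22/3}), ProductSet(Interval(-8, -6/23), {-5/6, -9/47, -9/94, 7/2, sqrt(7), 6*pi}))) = ProductSet({-6/23}, {7/2})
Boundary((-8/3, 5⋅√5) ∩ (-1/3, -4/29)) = {-1/3, -4/29}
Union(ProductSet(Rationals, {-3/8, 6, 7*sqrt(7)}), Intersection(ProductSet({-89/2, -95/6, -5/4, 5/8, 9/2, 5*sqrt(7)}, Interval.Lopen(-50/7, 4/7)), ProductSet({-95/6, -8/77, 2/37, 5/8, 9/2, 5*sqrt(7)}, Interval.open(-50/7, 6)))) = Union(ProductSet({-95/6, 5/8, 9/2, 5*sqrt(7)}, Interval.Lopen(-50/7, 4/7)), ProductSet(Rationals, {-3/8, 6, 7*sqrt(7)}))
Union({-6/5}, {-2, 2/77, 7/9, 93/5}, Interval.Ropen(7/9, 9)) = Union({-2, -6/5, 2/77, 93/5}, Interval.Ropen(7/9, 9))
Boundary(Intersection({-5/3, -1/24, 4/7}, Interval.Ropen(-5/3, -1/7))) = {-5/3}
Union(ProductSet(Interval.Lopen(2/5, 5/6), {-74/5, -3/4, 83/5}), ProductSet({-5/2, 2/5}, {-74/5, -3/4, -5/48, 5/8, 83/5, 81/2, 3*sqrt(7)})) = Union(ProductSet({-5/2, 2/5}, {-74/5, -3/4, -5/48, 5/8, 83/5, 81/2, 3*sqrt(7)}), ProductSet(Interval.Lopen(2/5, 5/6), {-74/5, -3/4, 83/5}))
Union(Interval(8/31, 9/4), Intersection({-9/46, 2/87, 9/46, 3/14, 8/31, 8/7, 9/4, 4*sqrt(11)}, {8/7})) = Interval(8/31, 9/4)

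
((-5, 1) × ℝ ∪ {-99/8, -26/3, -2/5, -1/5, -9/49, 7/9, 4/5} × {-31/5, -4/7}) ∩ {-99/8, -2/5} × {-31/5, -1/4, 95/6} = ({-99/8, -2/5} × {-31/5}) ∪ ({-2/5} × {-31/5, -1/4, 95/6})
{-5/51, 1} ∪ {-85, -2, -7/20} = {-85, -2, -7/20, -5/51, 1}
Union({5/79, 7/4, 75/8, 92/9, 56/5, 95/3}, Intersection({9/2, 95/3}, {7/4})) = {5/79, 7/4, 75/8, 92/9, 56/5, 95/3}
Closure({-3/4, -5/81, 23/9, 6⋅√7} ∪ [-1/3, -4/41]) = {-3/4, -5/81, 23/9, 6⋅√7} ∪ [-1/3, -4/41]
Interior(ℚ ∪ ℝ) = ℝ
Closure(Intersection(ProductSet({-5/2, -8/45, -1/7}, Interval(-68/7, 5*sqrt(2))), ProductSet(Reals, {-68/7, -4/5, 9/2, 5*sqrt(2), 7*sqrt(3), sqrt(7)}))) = ProductSet({-5/2, -8/45, -1/7}, {-68/7, -4/5, 9/2, 5*sqrt(2), sqrt(7)})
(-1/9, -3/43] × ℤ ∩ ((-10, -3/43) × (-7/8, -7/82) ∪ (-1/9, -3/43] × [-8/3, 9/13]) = (-1/9, -3/43] × {-2, -1, 0}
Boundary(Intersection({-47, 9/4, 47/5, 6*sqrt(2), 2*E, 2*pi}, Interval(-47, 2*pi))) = {-47, 9/4, 2*E, 2*pi}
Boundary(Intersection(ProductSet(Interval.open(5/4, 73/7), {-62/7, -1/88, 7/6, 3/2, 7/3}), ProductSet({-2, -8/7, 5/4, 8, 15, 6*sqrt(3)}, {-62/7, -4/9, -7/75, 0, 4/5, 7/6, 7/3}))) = ProductSet({8, 6*sqrt(3)}, {-62/7, 7/6, 7/3})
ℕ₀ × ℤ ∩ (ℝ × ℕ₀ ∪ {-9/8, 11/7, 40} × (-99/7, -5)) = (ℕ₀ × ℕ₀) ∪ ({40} × {-14, -13, …, -6})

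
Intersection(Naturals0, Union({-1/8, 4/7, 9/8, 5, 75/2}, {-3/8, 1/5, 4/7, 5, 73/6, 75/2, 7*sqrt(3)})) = {5}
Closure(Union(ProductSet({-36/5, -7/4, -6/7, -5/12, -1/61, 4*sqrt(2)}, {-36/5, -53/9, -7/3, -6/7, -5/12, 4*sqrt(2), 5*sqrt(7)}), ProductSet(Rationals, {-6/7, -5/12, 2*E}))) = Union(ProductSet({-36/5, -7/4, -6/7, -5/12, -1/61, 4*sqrt(2)}, {-36/5, -53/9, -7/3, -6/7, -5/12, 4*sqrt(2), 5*sqrt(7)}), ProductSet(Reals, {-6/7, -5/12, 2*E}))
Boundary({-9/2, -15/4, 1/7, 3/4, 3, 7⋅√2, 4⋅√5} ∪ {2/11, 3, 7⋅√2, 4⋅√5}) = {-9/2, -15/4, 1/7, 2/11, 3/4, 3, 7⋅√2, 4⋅√5}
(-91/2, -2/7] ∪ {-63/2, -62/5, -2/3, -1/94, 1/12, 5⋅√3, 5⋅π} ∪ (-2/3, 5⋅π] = (-91/2, 5⋅π]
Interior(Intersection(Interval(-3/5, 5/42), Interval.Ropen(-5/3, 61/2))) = Interval.open(-3/5, 5/42)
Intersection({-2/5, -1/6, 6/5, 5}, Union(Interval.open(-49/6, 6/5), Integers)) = {-2/5, -1/6, 5}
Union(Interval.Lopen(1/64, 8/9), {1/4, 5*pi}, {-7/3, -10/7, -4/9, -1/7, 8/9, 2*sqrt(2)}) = Union({-7/3, -10/7, -4/9, -1/7, 2*sqrt(2), 5*pi}, Interval.Lopen(1/64, 8/9))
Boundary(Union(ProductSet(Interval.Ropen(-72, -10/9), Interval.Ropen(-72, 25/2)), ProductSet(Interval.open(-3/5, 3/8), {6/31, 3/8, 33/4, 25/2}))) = Union(ProductSet({-72, -10/9}, Interval(-72, 25/2)), ProductSet(Interval(-72, -10/9), {-72, 25/2}), ProductSet(Interval(-3/5, 3/8), {6/31, 3/8, 33/4, 25/2}))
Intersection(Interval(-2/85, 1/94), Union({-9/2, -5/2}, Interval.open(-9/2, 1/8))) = Interval(-2/85, 1/94)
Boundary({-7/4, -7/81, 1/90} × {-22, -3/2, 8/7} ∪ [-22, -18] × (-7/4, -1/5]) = ({-22, -18} × [-7/4, -1/5]) ∪ ({-7/4, -7/81, 1/90} × {-22, -3/2, 8/7}) ∪ ([-22, -18] × {-7/4, -1/5})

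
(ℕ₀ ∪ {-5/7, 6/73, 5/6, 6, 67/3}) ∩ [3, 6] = {3, 4, 5, 6}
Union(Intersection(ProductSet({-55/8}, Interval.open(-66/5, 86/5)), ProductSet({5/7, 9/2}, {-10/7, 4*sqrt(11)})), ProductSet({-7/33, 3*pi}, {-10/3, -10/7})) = ProductSet({-7/33, 3*pi}, {-10/3, -10/7})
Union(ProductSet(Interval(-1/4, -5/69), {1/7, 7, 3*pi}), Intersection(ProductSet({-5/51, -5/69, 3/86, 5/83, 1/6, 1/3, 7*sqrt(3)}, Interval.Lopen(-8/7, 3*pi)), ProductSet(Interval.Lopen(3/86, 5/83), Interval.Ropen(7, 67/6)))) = Union(ProductSet({5/83}, Interval(7, 3*pi)), ProductSet(Interval(-1/4, -5/69), {1/7, 7, 3*pi}))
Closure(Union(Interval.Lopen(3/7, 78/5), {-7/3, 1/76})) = Union({-7/3, 1/76}, Interval(3/7, 78/5))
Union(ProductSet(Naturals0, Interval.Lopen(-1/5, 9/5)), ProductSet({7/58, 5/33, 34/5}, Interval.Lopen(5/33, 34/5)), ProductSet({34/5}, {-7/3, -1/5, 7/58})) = Union(ProductSet({34/5}, {-7/3, -1/5, 7/58}), ProductSet({7/58, 5/33, 34/5}, Interval.Lopen(5/33, 34/5)), ProductSet(Naturals0, Interval.Lopen(-1/5, 9/5)))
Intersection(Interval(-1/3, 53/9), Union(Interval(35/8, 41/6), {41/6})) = Interval(35/8, 53/9)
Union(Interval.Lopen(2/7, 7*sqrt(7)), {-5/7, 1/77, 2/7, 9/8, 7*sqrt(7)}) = Union({-5/7, 1/77}, Interval(2/7, 7*sqrt(7)))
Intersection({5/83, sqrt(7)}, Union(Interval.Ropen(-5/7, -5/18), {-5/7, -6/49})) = EmptySet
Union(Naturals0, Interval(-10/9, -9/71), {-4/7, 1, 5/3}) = Union({5/3}, Interval(-10/9, -9/71), Naturals0)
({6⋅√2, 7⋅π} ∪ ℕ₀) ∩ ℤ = ℕ₀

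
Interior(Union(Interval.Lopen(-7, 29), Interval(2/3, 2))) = Interval.open(-7, 29)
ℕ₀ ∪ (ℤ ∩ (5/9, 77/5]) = ℕ₀ ∪ {1, 2, …, 15}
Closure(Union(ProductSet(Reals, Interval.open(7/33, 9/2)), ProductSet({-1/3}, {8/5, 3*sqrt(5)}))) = Union(ProductSet({-1/3}, {8/5, 3*sqrt(5)}), ProductSet(Reals, Interval(7/33, 9/2)))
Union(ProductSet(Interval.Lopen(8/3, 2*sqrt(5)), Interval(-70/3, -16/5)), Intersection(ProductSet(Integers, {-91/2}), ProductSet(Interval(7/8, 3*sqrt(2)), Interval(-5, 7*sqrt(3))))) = ProductSet(Interval.Lopen(8/3, 2*sqrt(5)), Interval(-70/3, -16/5))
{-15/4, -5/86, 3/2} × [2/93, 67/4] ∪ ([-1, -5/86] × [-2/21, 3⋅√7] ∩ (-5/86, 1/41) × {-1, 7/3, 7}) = {-15/4, -5/86, 3/2} × [2/93, 67/4]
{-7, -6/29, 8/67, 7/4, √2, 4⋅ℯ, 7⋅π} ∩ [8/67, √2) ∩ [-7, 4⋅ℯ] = {8/67}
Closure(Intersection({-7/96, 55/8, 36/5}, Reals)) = {-7/96, 55/8, 36/5}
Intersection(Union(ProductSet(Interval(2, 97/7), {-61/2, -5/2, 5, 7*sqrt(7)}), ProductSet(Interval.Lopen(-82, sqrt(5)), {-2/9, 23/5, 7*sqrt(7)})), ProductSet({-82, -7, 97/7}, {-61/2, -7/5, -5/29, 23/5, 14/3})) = Union(ProductSet({-7}, {23/5}), ProductSet({97/7}, {-61/2}))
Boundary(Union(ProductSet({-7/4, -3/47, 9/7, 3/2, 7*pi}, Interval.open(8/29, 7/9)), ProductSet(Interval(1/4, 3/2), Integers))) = Union(ProductSet({-7/4, -3/47, 9/7, 3/2, 7*pi}, Interval(8/29, 7/9)), ProductSet(Interval(1/4, 3/2), Integers))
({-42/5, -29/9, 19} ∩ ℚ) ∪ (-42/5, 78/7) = [-42/5, 78/7) ∪ {19}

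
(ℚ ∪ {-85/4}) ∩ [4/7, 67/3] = ℚ ∩ [4/7, 67/3]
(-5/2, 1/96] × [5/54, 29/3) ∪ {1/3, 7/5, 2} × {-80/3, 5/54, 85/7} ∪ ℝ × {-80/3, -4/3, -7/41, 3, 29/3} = (ℝ × {-80/3, -4/3, -7/41, 3, 29/3}) ∪ ({1/3, 7/5, 2} × {-80/3, 5/54, 85/7}) ∪ ((-5/2, 1/96] × [5/54, 29/3))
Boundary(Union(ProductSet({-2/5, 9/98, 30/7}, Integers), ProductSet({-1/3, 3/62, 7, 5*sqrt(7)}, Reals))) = Union(ProductSet({-2/5, 9/98, 30/7}, Integers), ProductSet({-1/3, 3/62, 7, 5*sqrt(7)}, Reals))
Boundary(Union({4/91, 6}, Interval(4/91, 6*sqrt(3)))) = {4/91, 6*sqrt(3)}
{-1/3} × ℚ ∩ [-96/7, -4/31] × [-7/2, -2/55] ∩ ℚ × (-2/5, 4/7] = {-1/3} × (ℚ ∩ (-2/5, -2/55])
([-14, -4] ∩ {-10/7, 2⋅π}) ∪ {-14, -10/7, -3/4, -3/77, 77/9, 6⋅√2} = {-14, -10/7, -3/4, -3/77, 77/9, 6⋅√2}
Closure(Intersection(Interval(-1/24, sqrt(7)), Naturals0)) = Range(0, 3, 1)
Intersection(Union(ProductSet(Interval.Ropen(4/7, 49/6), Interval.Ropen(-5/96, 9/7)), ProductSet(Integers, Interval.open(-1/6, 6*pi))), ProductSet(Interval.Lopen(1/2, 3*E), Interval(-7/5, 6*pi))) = Union(ProductSet(Interval(4/7, 3*E), Interval.Ropen(-5/96, 9/7)), ProductSet(Range(1, 9, 1), Interval.open(-1/6, 6*pi)))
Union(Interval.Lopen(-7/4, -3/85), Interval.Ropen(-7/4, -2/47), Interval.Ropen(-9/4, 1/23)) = Interval.Ropen(-9/4, 1/23)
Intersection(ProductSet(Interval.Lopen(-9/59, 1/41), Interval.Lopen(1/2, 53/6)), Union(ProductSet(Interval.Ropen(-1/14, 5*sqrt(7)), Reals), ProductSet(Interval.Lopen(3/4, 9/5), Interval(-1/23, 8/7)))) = ProductSet(Interval(-1/14, 1/41), Interval.Lopen(1/2, 53/6))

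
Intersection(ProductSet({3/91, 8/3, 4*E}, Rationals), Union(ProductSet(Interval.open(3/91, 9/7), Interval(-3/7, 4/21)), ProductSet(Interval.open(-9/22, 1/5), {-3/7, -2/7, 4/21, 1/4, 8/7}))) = ProductSet({3/91}, {-3/7, -2/7, 4/21, 1/4, 8/7})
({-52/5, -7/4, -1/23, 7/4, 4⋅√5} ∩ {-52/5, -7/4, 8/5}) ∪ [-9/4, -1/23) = {-52/5} ∪ [-9/4, -1/23)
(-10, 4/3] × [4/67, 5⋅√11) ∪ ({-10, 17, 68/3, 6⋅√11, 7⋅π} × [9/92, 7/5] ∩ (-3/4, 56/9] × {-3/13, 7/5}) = (-10, 4/3] × [4/67, 5⋅√11)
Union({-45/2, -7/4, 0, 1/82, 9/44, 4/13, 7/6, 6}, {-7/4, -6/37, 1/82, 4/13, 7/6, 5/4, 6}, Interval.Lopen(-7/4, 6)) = Union({-45/2}, Interval(-7/4, 6))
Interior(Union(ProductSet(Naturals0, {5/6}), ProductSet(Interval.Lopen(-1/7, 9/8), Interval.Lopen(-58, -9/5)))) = ProductSet(Interval.open(-1/7, 9/8), Interval.open(-58, -9/5))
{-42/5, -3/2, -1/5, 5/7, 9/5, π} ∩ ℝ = {-42/5, -3/2, -1/5, 5/7, 9/5, π}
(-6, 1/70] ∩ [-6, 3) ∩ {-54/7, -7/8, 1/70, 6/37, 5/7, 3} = {-7/8, 1/70}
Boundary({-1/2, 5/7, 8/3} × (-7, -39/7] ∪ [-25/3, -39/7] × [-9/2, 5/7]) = ({-25/3, -39/7} × [-9/2, 5/7]) ∪ ([-25/3, -39/7] × {-9/2, 5/7}) ∪ ({-1/2, 5/7, 8/3} × [-7, -39/7])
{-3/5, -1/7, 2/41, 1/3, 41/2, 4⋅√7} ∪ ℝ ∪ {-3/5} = ℝ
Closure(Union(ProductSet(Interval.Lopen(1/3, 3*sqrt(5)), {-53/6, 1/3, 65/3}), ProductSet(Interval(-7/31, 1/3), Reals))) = Union(ProductSet(Interval(-7/31, 1/3), Reals), ProductSet(Interval(1/3, 3*sqrt(5)), {-53/6, 1/3, 65/3}))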